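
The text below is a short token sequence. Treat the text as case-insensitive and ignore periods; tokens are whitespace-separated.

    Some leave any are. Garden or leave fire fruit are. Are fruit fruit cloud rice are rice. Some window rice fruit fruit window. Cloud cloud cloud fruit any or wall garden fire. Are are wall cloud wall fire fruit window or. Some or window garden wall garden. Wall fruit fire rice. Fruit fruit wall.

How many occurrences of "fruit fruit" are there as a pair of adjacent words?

Scanning the 53 overlapping bigram windows for "fruit fruit":
  position 12–13: fruit fruit
  position 21–22: fruit fruit
  position 52–53: fruit fruit

3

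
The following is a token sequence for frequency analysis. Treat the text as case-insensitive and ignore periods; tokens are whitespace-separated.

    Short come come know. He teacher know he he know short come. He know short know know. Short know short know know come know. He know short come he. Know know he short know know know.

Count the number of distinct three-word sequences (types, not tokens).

24

36 tokens → 34 trigram windows in total.
Repeated trigrams (each contributes count−1 duplicates):
  he know short: 3
  know short know: 3
  short know know: 3
  come he know: 2
  come know he: 2
  know short come: 2
  short come he: 2
10 duplicate windows → 34 − 10 = 24 distinct.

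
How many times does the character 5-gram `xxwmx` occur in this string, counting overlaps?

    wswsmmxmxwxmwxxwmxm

1

Sliding a length-5 window over the 19 characters (15 positions):
  position 14–18: xxwmx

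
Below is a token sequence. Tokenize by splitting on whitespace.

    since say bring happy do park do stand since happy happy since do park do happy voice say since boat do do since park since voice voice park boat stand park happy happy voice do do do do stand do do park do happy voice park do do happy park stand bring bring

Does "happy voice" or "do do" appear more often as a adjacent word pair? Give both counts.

"happy voice": 3 occurrences
"do do": 6 occurrences

"do do" (6 vs 3)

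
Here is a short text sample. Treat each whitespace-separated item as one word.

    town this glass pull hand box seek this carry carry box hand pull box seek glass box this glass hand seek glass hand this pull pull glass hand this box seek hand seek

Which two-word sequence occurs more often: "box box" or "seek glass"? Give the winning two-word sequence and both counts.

"seek glass" (2 vs 0)

"box box": 0 occurrences
"seek glass": 2 occurrences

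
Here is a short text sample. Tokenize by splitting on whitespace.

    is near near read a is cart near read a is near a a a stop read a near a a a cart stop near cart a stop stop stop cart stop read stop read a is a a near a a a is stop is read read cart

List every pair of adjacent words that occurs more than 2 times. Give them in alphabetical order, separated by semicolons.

Bigram counts meeting the condition (more than 2 times):
  a a: 7
  a is: 4
  near a: 3
  read a: 4
  stop read: 3

a a; a is; near a; read a; stop read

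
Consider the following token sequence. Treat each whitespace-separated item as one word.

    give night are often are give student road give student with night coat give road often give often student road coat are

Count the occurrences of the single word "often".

Scanning the 22 tokens for "often":
  position 4: often
  position 16: often
  position 18: often

3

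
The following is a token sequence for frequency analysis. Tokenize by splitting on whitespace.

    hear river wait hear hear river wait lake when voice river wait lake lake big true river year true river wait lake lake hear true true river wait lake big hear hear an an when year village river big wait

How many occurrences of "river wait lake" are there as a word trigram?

Scanning the 38 overlapping trigram windows for "river wait lake":
  position 6–8: river wait lake
  position 11–13: river wait lake
  position 20–22: river wait lake
  position 27–29: river wait lake

4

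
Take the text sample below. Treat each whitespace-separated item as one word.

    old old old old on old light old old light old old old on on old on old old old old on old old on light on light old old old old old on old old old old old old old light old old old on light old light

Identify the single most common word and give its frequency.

"old", 33 times

Unigram frequencies (highest first):
  old: 33
  on: 9
  light: 7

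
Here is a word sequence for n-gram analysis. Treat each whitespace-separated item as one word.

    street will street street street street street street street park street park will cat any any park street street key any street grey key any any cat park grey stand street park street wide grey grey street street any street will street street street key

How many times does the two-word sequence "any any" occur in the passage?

Scanning the 44 overlapping bigram windows for "any any":
  position 15–16: any any
  position 25–26: any any

2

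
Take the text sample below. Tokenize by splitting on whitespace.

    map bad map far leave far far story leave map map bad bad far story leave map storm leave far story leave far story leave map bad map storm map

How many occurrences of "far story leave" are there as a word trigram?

4

Scanning the 28 overlapping trigram windows for "far story leave":
  position 7–9: far story leave
  position 14–16: far story leave
  position 20–22: far story leave
  position 23–25: far story leave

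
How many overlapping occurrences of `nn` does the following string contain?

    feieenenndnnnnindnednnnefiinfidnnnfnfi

Sliding a length-2 window over the 38 characters (37 positions):
  position 8–9: nn
  position 11–12: nn
  position 12–13: nn
  position 13–14: nn
  position 21–22: nn
  position 22–23: nn
  position 32–33: nn
  position 33–34: nn

8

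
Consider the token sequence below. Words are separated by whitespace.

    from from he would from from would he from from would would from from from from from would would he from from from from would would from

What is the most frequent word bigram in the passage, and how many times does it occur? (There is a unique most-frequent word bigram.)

"from from", 10 times

Bigram frequencies (highest first):
  from from: 10
  from would: 4
  would from: 3
  would would: 3
  would he: 2
  he from: 2
  … (2 more, each ≤ 1)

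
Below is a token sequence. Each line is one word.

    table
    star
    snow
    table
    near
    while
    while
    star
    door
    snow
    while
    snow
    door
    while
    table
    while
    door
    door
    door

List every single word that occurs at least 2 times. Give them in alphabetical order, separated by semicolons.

door; snow; star; table; while

Unigram counts meeting the condition (at least 2 times):
  door: 5
  snow: 3
  star: 2
  table: 3
  while: 5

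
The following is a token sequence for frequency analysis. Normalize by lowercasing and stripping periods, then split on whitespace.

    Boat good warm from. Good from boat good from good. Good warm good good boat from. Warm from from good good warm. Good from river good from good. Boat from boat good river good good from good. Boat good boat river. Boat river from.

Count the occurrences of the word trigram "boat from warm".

Scanning the 42 overlapping trigram windows for "boat from warm":
  position 15–17: boat from warm

1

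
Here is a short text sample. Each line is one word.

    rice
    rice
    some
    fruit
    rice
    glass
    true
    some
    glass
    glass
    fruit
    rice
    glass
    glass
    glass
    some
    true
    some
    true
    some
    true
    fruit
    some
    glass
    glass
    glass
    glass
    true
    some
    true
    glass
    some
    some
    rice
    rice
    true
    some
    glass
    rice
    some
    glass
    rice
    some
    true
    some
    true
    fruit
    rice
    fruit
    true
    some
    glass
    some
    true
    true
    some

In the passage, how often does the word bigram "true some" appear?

8

Scanning the 55 overlapping bigram windows for "true some":
  position 7–8: true some
  position 17–18: true some
  position 19–20: true some
  position 28–29: true some
  position 36–37: true some
  position 44–45: true some
  position 50–51: true some
  position 55–56: true some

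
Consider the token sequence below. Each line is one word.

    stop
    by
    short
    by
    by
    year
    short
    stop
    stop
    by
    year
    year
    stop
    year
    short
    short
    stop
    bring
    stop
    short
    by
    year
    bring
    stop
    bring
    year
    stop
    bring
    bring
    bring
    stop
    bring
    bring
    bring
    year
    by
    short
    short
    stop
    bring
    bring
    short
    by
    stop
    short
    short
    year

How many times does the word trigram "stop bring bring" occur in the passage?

3

Scanning the 45 overlapping trigram windows for "stop bring bring":
  position 27–29: stop bring bring
  position 31–33: stop bring bring
  position 39–41: stop bring bring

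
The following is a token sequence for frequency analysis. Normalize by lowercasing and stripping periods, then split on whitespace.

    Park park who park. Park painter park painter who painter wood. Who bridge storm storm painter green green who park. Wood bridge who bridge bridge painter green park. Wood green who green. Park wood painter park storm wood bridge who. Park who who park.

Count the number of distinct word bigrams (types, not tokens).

28

44 tokens → 43 bigram windows in total.
Repeated bigrams (each contributes count−1 duplicates):
  who park: 4
  park wood: 3
  bridge who: 2
  green park: 2
  green who: 2
  painter green: 2
  painter park: 2
  park painter: 2
  … (4 more repeated)
15 duplicate windows → 43 − 15 = 28 distinct.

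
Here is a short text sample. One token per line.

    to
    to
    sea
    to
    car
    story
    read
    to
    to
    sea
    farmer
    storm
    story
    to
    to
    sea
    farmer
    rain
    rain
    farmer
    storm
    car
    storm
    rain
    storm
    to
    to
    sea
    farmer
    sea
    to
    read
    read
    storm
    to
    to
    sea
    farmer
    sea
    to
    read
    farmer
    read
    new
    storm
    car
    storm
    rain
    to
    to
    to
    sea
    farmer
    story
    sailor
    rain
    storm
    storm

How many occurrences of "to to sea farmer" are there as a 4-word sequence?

5

Scanning the 55 overlapping 4-gram windows for "to to sea farmer":
  position 8–11: to to sea farmer
  position 14–17: to to sea farmer
  position 26–29: to to sea farmer
  position 35–38: to to sea farmer
  position 50–53: to to sea farmer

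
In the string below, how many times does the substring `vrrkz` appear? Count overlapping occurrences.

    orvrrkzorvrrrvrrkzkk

2

Sliding a length-5 window over the 20 characters (16 positions):
  position 3–7: vrrkz
  position 14–18: vrrkz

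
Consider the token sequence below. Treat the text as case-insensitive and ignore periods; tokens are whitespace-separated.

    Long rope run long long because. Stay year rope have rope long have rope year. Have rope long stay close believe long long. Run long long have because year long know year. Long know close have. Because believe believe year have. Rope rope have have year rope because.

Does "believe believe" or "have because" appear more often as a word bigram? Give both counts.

"believe believe": 1 occurrence
"have because": 2 occurrences

"have because" (2 vs 1)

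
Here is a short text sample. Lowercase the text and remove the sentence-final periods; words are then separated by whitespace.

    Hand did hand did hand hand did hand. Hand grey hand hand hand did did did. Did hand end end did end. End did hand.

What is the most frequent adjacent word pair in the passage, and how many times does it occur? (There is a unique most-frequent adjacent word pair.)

Bigram frequencies (highest first):
  did hand: 5
  hand did: 4
  hand hand: 4
  did did: 3
  end end: 2
  end did: 2
  … (4 more, each ≤ 1)

"did hand", 5 times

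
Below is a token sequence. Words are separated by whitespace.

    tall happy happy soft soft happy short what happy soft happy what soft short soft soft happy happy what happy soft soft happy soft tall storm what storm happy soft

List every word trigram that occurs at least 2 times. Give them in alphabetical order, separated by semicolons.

Trigram counts meeting the condition (at least 2 times):
  happy soft soft: 2
  soft soft happy: 3
  what happy soft: 2

happy soft soft; soft soft happy; what happy soft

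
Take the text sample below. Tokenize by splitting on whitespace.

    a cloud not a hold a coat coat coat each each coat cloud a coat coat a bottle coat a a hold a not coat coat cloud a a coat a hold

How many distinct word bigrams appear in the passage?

32 tokens → 31 bigram windows in total.
Repeated bigrams (each contributes count−1 duplicates):
  coat coat: 4
  a coat: 3
  a hold: 3
  coat a: 3
  a a: 2
  cloud a: 2
  coat cloud: 2
  hold a: 2
13 duplicate windows → 31 − 13 = 18 distinct.

18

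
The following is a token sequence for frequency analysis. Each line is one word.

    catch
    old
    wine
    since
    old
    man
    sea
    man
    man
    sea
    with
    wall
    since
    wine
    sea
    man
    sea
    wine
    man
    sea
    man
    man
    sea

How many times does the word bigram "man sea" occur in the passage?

Scanning the 22 overlapping bigram windows for "man sea":
  position 6–7: man sea
  position 9–10: man sea
  position 16–17: man sea
  position 19–20: man sea
  position 22–23: man sea

5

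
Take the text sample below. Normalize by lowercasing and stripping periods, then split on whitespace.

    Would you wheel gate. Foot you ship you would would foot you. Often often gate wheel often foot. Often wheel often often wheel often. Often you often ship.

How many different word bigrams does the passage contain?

20

28 tokens → 27 bigram windows in total.
Repeated bigrams (each contributes count−1 duplicates):
  often often: 3
  wheel often: 3
  foot you: 2
  often wheel: 2
  you often: 2
7 duplicate windows → 27 − 7 = 20 distinct.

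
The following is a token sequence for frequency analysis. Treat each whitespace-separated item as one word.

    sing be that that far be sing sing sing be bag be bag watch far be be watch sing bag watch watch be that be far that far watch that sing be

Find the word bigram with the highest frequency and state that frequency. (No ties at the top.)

Bigram frequencies (highest first):
  sing be: 3
  be that: 2
  that far: 2
  far be: 2
  sing sing: 2
  be bag: 2
  … (17 more, each ≤ 2)

"sing be", 3 times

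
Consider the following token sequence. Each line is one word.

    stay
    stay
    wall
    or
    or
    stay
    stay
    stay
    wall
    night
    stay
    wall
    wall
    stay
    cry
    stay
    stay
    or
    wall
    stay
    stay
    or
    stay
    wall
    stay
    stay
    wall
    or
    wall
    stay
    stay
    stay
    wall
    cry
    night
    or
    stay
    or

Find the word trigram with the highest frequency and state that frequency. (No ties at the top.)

"stay stay wall", 4 times

Trigram frequencies (highest first):
  stay stay wall: 4
  wall stay stay: 3
  stay wall or: 2
  stay stay stay: 2
  stay stay or: 2
  or wall stay: 2
  … (21 more, each ≤ 1)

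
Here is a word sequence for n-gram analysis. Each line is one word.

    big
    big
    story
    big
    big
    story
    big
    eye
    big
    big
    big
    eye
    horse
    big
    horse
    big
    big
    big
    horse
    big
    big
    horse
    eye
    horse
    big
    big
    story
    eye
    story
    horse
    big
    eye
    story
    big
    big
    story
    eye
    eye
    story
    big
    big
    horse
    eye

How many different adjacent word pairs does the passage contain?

13

43 tokens → 42 bigram windows in total.
Repeated bigrams (each contributes count−1 duplicates):
  big big: 10
  horse big: 5
  big horse: 4
  big story: 4
  story big: 4
  big eye: 3
  eye story: 3
  eye horse: 2
  … (2 more repeated)
29 duplicate windows → 42 − 29 = 13 distinct.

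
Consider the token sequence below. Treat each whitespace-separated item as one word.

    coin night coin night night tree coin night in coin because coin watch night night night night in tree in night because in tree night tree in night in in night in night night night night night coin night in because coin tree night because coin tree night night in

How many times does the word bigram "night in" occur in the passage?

6

Scanning the 49 overlapping bigram windows for "night in":
  position 8–9: night in
  position 17–18: night in
  position 28–29: night in
  position 31–32: night in
  position 39–40: night in
  position 49–50: night in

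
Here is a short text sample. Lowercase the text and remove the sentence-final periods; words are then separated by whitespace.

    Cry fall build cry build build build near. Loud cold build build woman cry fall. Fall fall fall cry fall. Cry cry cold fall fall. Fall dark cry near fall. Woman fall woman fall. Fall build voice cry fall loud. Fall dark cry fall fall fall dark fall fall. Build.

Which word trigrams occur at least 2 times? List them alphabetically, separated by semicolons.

cry fall fall; fall dark cry; fall fall build; fall fall dark; fall fall fall; fall woman fall

Trigram counts meeting the condition (at least 2 times):
  cry fall fall: 2
  fall dark cry: 2
  fall fall build: 2
  fall fall dark: 2
  fall fall fall: 4
  fall woman fall: 2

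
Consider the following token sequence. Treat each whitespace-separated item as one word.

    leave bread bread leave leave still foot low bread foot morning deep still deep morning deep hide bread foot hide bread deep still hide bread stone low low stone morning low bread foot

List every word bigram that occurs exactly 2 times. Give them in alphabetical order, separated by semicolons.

Bigram counts meeting the condition (exactly 2 times):
  deep still: 2
  low bread: 2
  morning deep: 2

deep still; low bread; morning deep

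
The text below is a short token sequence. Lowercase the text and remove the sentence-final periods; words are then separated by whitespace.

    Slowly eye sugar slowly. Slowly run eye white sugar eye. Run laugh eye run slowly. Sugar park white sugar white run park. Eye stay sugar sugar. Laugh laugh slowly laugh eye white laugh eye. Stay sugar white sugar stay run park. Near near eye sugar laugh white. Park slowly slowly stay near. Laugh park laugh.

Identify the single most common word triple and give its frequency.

Trigram frequencies (highest first):
  eye stay sugar: 2
  slowly eye sugar: 1
  eye sugar slowly: 1
  sugar slowly slowly: 1
  slowly slowly run: 1
  slowly run eye: 1
  … (46 more, each ≤ 1)

"eye stay sugar", 2 times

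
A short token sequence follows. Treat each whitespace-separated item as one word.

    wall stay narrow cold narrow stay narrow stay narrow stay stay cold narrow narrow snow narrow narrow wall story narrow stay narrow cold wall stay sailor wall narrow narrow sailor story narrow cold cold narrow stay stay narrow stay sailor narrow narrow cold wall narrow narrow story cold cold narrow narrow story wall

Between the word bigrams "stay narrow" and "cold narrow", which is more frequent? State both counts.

"stay narrow" (5 vs 4)

"stay narrow": 5 occurrences
"cold narrow": 4 occurrences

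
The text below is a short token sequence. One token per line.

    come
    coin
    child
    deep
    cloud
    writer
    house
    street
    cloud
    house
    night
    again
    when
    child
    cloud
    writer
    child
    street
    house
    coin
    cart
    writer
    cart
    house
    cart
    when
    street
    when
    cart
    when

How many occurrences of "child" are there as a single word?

Scanning the 30 tokens for "child":
  position 3: child
  position 14: child
  position 17: child

3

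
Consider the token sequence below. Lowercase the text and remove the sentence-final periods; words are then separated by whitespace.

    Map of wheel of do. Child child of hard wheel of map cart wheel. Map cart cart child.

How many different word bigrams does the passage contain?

18 tokens → 17 bigram windows in total.
Repeated bigrams (each contributes count−1 duplicates):
  map cart: 2
  wheel of: 2
2 duplicate windows → 17 − 2 = 15 distinct.

15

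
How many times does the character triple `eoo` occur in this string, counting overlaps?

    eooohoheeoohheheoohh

3

Sliding a length-3 window over the 20 characters (18 positions):
  position 1–3: eoo
  position 9–11: eoo
  position 16–18: eoo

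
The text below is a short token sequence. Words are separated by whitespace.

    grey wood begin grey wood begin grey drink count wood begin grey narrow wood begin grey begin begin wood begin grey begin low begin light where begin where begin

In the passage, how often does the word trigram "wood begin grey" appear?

Scanning the 27 overlapping trigram windows for "wood begin grey":
  position 2–4: wood begin grey
  position 5–7: wood begin grey
  position 10–12: wood begin grey
  position 14–16: wood begin grey
  position 19–21: wood begin grey

5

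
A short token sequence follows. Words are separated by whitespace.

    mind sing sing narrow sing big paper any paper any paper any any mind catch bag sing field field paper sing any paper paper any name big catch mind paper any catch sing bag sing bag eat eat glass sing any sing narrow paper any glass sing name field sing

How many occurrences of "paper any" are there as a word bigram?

6

Scanning the 49 overlapping bigram windows for "paper any":
  position 7–8: paper any
  position 9–10: paper any
  position 11–12: paper any
  position 24–25: paper any
  position 30–31: paper any
  position 44–45: paper any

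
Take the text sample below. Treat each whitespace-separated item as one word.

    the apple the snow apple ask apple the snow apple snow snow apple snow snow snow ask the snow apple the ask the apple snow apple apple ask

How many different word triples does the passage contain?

28 tokens → 26 trigram windows in total.
Repeated trigrams (each contributes count−1 duplicates):
  the snow apple: 3
  apple snow snow: 2
  apple the snow: 2
  snow apple snow: 2
5 duplicate windows → 26 − 5 = 21 distinct.

21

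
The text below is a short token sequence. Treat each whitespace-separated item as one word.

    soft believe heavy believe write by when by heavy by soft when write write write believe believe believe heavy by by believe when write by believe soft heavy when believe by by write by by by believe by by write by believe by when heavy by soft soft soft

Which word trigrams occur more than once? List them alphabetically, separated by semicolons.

believe by by; by believe by; by by believe; by by write; by write by; heavy by soft; write by believe

Trigram counts meeting the condition (more than once):
  believe by by: 2
  by believe by: 2
  by by believe: 2
  by by write: 2
  by write by: 2
  heavy by soft: 2
  write by believe: 2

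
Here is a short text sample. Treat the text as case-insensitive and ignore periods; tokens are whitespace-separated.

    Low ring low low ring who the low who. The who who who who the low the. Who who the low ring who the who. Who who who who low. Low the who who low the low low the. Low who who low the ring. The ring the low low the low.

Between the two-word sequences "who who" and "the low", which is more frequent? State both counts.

"who who" (10 vs 7)

"who who": 10 occurrences
"the low": 7 occurrences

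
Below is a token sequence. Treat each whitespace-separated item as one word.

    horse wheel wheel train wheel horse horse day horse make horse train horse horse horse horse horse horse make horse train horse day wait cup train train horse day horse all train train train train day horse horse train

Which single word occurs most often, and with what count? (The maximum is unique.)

"horse", 17 times

Unigram frequencies (highest first):
  horse: 17
  train: 10
  day: 4
  wheel: 3
  make: 2
  wait: 1
  … (2 more, each ≤ 1)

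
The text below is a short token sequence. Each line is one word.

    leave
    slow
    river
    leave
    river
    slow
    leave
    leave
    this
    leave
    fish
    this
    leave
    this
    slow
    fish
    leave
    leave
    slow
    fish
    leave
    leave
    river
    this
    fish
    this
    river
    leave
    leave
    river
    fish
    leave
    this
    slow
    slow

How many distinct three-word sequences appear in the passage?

29

35 tokens → 33 trigram windows in total.
Repeated trigrams (each contributes count−1 duplicates):
  fish leave leave: 2
  leave leave river: 2
  leave this slow: 2
  slow fish leave: 2
4 duplicate windows → 33 − 4 = 29 distinct.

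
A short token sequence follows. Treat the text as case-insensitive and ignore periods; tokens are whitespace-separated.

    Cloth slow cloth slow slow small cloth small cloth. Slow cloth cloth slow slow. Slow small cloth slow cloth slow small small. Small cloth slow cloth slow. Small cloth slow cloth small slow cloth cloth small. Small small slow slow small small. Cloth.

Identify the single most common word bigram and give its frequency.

"cloth slow", 9 times

Bigram frequencies (highest first):
  cloth slow: 9
  slow cloth: 6
  small cloth: 6
  slow small: 5
  small small: 5
  slow slow: 4
  … (3 more, each ≤ 3)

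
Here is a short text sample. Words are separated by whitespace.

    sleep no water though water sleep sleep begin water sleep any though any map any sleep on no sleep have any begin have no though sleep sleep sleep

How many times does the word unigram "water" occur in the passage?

Scanning the 28 tokens for "water":
  position 3: water
  position 5: water
  position 9: water

3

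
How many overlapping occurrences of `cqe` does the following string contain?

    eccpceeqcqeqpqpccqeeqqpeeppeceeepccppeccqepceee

Sliding a length-3 window over the 47 characters (45 positions):
  position 9–11: cqe
  position 17–19: cqe
  position 40–42: cqe

3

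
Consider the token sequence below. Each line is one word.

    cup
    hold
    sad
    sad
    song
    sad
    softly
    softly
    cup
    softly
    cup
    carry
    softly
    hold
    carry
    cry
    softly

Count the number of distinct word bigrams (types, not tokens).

17 tokens → 16 bigram windows in total.
Repeated bigrams (each contributes count−1 duplicates):
  softly cup: 2
1 duplicate windows → 16 − 1 = 15 distinct.

15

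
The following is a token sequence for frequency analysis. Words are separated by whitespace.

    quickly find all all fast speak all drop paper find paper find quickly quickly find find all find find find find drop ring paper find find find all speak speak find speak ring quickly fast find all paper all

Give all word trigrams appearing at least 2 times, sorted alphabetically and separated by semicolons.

Trigram counts meeting the condition (at least 2 times):
  find find all: 2
  find find find: 3

find find all; find find find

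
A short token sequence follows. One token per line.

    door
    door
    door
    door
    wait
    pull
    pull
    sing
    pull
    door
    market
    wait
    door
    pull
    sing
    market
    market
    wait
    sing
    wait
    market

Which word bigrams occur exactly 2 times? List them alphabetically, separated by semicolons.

Bigram counts meeting the condition (exactly 2 times):
  market wait: 2
  pull sing: 2

market wait; pull sing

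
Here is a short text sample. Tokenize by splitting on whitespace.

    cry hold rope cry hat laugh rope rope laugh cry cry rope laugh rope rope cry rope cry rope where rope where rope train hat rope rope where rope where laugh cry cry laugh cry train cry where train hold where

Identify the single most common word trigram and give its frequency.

"rope where rope", 3 times

Trigram frequencies (highest first):
  rope where rope: 3
  laugh rope rope: 2
  laugh cry cry: 2
  rope cry rope: 2
  where rope where: 2
  cry hold rope: 1
  … (27 more, each ≤ 1)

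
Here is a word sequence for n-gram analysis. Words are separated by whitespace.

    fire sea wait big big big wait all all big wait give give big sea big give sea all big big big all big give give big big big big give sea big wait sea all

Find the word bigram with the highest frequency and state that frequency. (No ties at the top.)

"big big", 7 times

Bigram frequencies (highest first):
  big big: 7
  big wait: 3
  all big: 3
  big give: 3
  give give: 2
  give big: 2
  … (12 more, each ≤ 2)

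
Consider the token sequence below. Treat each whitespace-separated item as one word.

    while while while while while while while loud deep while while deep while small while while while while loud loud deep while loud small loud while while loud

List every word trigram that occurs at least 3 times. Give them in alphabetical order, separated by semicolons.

Trigram counts meeting the condition (at least 3 times):
  while while loud: 3
  while while while: 7

while while loud; while while while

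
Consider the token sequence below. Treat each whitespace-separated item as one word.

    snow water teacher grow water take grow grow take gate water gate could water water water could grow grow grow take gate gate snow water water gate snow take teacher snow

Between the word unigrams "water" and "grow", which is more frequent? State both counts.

"water" (8 vs 6)

"water": 8 occurrences
"grow": 6 occurrences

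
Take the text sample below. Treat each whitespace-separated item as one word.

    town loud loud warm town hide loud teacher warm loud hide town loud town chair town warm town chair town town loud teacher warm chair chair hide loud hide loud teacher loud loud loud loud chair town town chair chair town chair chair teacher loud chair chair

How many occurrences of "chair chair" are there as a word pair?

Scanning the 46 overlapping bigram windows for "chair chair":
  position 25–26: chair chair
  position 39–40: chair chair
  position 42–43: chair chair
  position 46–47: chair chair

4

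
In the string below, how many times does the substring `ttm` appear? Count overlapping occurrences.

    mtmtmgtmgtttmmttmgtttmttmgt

4

Sliding a length-3 window over the 27 characters (25 positions):
  position 11–13: ttm
  position 15–17: ttm
  position 20–22: ttm
  position 23–25: ttm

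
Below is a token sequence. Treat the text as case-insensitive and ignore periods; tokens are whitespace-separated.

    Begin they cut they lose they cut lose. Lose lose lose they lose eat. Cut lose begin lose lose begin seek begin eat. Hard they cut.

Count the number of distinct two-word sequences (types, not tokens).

26 tokens → 25 bigram windows in total.
Repeated bigrams (each contributes count−1 duplicates):
  lose lose: 4
  they cut: 3
  cut lose: 2
  lose begin: 2
  lose they: 2
  they lose: 2
9 duplicate windows → 25 − 9 = 16 distinct.

16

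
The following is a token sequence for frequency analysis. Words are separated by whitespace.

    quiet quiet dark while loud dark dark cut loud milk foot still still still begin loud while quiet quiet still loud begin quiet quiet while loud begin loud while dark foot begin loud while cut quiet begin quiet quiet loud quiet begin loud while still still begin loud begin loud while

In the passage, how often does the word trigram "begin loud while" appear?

5

Scanning the 49 overlapping trigram windows for "begin loud while":
  position 15–17: begin loud while
  position 27–29: begin loud while
  position 32–34: begin loud while
  position 42–44: begin loud while
  position 49–51: begin loud while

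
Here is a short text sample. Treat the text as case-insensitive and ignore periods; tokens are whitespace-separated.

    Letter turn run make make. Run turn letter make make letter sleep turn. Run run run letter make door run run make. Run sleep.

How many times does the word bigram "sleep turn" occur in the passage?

1

Scanning the 23 overlapping bigram windows for "sleep turn":
  position 12–13: sleep turn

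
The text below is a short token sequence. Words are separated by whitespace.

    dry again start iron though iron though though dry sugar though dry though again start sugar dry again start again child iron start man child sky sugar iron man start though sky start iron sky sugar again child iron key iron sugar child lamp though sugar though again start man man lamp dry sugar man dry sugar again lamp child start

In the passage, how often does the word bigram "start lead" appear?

Scanning the 60 overlapping bigram windows for "start lead":
  (none found)

0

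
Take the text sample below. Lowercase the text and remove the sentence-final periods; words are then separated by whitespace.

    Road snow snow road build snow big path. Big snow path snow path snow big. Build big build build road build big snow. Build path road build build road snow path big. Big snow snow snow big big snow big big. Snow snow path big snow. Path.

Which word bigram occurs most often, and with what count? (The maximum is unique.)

Bigram frequencies (highest first):
  big snow: 6
  snow path: 5
  snow snow: 4
  snow big: 4
  road build: 3
  path big: 3
  … (13 more, each ≤ 3)

"big snow", 6 times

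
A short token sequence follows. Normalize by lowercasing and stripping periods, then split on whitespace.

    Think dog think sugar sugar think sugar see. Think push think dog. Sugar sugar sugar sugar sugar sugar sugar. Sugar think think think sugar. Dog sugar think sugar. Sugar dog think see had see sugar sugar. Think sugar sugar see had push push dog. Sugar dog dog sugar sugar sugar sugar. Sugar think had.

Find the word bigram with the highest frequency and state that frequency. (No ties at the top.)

Bigram frequencies (highest first):
  sugar sugar: 15
  think sugar: 5
  sugar think: 5
  dog sugar: 4
  sugar dog: 3
  think dog: 2
  … (15 more, each ≤ 2)

"sugar sugar", 15 times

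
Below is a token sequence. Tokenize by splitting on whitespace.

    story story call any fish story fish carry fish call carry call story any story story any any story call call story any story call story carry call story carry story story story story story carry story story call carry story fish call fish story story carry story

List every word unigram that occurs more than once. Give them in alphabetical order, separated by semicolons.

any; call; carry; fish; story

Unigram counts meeting the condition (more than once):
  any: 5
  call: 9
  carry: 7
  fish: 5
  story: 22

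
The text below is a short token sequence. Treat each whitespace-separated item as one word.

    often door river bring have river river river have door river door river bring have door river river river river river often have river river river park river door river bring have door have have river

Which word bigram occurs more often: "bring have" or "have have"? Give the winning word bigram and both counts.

"bring have": 3 occurrences
"have have": 1 occurrence

"bring have" (3 vs 1)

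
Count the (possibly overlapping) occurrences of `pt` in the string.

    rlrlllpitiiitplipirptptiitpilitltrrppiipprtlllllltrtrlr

2

Sliding a length-2 window over the 55 characters (54 positions):
  position 20–21: pt
  position 22–23: pt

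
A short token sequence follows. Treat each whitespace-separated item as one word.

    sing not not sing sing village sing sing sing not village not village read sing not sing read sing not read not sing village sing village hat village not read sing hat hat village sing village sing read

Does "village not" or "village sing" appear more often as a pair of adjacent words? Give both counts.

"village sing" (4 vs 2)

"village not": 2 occurrences
"village sing": 4 occurrences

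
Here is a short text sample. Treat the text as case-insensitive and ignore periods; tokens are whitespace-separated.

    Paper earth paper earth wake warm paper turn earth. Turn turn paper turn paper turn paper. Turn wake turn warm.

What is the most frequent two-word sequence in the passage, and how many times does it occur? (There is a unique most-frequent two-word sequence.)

"paper turn", 4 times

Bigram frequencies (highest first):
  paper turn: 4
  turn paper: 3
  paper earth: 2
  earth paper: 1
  earth wake: 1
  wake warm: 1
  … (7 more, each ≤ 1)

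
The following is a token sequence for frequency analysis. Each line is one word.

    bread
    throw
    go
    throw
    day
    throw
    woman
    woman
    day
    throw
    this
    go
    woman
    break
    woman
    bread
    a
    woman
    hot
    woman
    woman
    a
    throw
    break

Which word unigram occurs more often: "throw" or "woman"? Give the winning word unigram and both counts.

"woman" (7 vs 5)

"throw": 5 occurrences
"woman": 7 occurrences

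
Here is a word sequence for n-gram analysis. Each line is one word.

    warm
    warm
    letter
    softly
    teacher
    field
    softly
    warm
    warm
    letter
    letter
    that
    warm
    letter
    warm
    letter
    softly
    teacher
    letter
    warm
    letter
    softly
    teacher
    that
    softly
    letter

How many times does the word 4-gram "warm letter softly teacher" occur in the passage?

Scanning the 23 overlapping 4-gram windows for "warm letter softly teacher":
  position 2–5: warm letter softly teacher
  position 15–18: warm letter softly teacher
  position 20–23: warm letter softly teacher

3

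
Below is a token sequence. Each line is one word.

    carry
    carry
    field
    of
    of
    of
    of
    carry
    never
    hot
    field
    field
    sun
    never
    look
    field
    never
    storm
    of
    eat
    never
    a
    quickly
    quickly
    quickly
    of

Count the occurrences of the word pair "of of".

Scanning the 25 overlapping bigram windows for "of of":
  position 4–5: of of
  position 5–6: of of
  position 6–7: of of

3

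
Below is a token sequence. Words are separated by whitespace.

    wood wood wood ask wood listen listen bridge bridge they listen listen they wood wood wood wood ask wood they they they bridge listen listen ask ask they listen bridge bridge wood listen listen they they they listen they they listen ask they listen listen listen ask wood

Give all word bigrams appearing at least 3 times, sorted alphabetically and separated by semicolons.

Bigram counts meeting the condition (at least 3 times):
  ask wood: 3
  listen ask: 3
  listen listen: 6
  listen they: 3
  they listen: 5
  they they: 5
  wood wood: 5

ask wood; listen ask; listen listen; listen they; they listen; they they; wood wood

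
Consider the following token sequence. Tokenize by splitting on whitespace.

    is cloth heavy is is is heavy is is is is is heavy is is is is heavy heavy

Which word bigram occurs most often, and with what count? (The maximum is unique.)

"is is", 9 times

Bigram frequencies (highest first):
  is is: 9
  heavy is: 3
  is heavy: 3
  is cloth: 1
  cloth heavy: 1
  heavy heavy: 1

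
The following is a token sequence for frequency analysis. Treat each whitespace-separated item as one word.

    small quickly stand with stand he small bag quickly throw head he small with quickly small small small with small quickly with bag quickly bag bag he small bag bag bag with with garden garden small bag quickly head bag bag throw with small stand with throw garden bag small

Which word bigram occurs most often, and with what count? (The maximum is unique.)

"bag bag", 4 times

Bigram frequencies (highest first):
  bag bag: 4
  he small: 3
  small bag: 3
  bag quickly: 3
  small quickly: 2
  stand with: 2
  … (29 more, each ≤ 2)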